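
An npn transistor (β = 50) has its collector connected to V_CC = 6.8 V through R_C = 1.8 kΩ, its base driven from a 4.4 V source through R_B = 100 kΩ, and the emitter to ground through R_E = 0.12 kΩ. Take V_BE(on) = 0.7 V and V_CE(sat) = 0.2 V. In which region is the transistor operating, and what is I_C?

Assume active. Base-emitter loop: I_B = (V_BB − V_BE)/(R_B + (β+1)R_E) = (4.4 − 0.7)/(100 + 51×0.12) = 0.0349 mA.
I_C = β·I_B = 50×0.0349 = 1.74 mA.
V_CE = V_CC − I_C·R_C − I_E·R_E = 6.8 − 1.74×1.8 − 1.78×0.12 = 3.45 V > V_CE(sat), so the active-region assumption holds.

active; I_C ≈ 1.7 mA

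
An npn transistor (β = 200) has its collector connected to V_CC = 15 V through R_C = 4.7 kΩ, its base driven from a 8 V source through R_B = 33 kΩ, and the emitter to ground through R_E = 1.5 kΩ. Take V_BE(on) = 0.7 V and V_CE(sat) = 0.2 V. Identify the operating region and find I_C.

Assume active: I_B = (8 − 0.7)/(33 + 201×1.5) = 0.0218 mA, I_C = β·I_B = 4.36 mA.
Then V_CE = 15 − 4.36×4.7 − 4.39×1.5 = -12.1 V < 0.2 V — the active assumption fails.
Re-solve with V_CE = 0.2 V. KCL at the emitter: V_E/R_E = (V_BB−0.7−V_E)/R_B + (V_CC−0.2−V_E)/R_C, giving V_E = 3.7 V.
I_C = (V_CC − 0.2 − V_E)/R_C = (14.8 − 3.7)/4.7 = 2.36 mA.
Check: I_B = (7.3 − 3.7)/33 = 0.109 mA, and β·I_B = 21.8 mA > I_C, confirming saturation.

saturation; I_C ≈ 2.4 mA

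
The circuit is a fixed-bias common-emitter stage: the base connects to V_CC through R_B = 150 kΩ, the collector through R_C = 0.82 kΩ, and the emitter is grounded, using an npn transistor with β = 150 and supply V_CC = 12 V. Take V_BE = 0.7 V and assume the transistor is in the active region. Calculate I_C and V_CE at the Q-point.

I_C ≈ 11 mA, V_CE ≈ 2.7 V

Base loop: V_CC = I_B·R_B + V_BE, so I_B = (12 − 0.7)/150 kΩ = 0.0753 mA.
In the active region I_C = β·I_B = 150 × 0.0753 = 11.3 mA.
Collector loop: V_CE = V_CC − I_C·R_C = 12 − 11.3×0.82 = 2.73 V.
Since V_CE = 2.73 V > V_CE(sat) ≈ 0.2 V, the transistor is in the active region as assumed.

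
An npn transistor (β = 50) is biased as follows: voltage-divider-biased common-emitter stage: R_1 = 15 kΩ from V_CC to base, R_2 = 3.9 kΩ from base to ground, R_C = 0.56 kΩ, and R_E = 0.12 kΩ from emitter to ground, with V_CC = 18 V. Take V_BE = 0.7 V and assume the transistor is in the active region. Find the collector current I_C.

I_C ≈ 16 mA

Thevenize the base divider: V_Th = V_CC·R_2/(R_1+R_2) = 18×3.9/18.9 = 3.71 V, R_Th = R_1‖R_2 = 3.1 kΩ.
Base-emitter loop: V_Th = I_B·R_Th + V_BE + (β+1)I_B·R_E, so I_B = (3.71 − 0.7) / (3.1 + 51×0.12) = 0.327 mA.
I_C = β·I_B = 50×0.327 = 16.4 mA, and I_E = (β+1)I_B = 16.7 mA.
V_CE = V_CC − I_C·R_C − I_E·R_E = 18 − 16.4×0.56 − 16.7×0.12 = 6.84 V.
V_CE = 6.84 V > 0.2 V confirms active-region operation.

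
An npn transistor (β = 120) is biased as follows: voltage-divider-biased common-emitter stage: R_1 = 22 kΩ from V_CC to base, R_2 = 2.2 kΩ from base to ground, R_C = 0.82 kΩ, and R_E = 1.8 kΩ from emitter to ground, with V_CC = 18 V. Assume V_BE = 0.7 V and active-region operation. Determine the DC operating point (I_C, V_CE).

Thevenize the base divider: V_Th = V_CC·R_2/(R_1+R_2) = 18×2.2/24.2 = 1.64 V, R_Th = R_1‖R_2 = 2 kΩ.
Base-emitter loop: V_Th = I_B·R_Th + V_BE + (β+1)I_B·R_E, so I_B = (1.64 − 0.7) / (2 + 121×1.8) = 0.00426 mA.
I_C = β·I_B = 120×0.00426 = 0.511 mA, and I_E = (β+1)I_B = 0.515 mA.
V_CE = V_CC − I_C·R_C − I_E·R_E = 18 − 0.511×0.82 − 0.515×1.8 = 16.7 V.
V_CE = 16.7 V > 0.2 V confirms active-region operation.

I_C ≈ 0.51 mA, V_CE ≈ 17 V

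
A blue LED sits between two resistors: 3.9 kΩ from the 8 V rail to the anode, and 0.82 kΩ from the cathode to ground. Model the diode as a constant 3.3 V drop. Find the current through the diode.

I ≈ 1 mA

The two resistors are in series with the diode, so KVL gives 8 = I·3.9 + 3.3 + I·0.82.
I = (8 − 3.3) / (3.9 + 0.82) kΩ = 4.7 / 4.72 = 0.996 mA.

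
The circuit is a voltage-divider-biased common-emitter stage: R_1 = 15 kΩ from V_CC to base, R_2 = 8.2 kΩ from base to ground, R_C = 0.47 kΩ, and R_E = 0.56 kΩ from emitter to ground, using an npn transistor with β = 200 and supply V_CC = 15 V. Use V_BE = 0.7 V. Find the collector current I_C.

Thevenize the base divider: V_Th = V_CC·R_2/(R_1+R_2) = 15×8.2/23.2 = 5.3 V, R_Th = R_1‖R_2 = 5.3 kΩ.
Base-emitter loop: V_Th = I_B·R_Th + V_BE + (β+1)I_B·R_E, so I_B = (5.3 − 0.7) / (5.3 + 201×0.56) = 0.039 mA.
I_C = β·I_B = 200×0.039 = 7.81 mA, and I_E = (β+1)I_B = 7.85 mA.
V_CE = V_CC − I_C·R_C − I_E·R_E = 15 − 7.81×0.47 − 7.85×0.56 = 6.94 V.
V_CE = 6.94 V > 0.2 V confirms active-region operation.

I_C ≈ 7.8 mA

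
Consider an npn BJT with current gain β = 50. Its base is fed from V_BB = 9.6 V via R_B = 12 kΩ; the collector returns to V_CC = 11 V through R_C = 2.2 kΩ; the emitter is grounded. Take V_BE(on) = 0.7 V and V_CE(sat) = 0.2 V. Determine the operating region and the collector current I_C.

Assume active: I_B = (9.6 − 0.7)/12 = 0.742 mA, giving I_C = β·I_B = 37.1 mA.
But then V_CE = 11 − 37.1×2.2 = -70.6 V < V_CE(sat) = 0.2 V — impossible in the active region.
So the transistor is saturated. With V_CE = 0.2 V, I_C = (V_CC − 0.2)/R_C = 10.8/2.2 = 4.91 mA.
Check: β·I_B = 37.1 mA > I_C = 4.91 mA, confirming saturation.

saturation; I_C ≈ 4.9 mA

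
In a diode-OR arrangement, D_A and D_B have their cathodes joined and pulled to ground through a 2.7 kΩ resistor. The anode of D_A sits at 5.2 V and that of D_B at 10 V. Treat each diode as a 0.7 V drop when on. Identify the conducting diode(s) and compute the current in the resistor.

Assume both conduct. Then node N would need to be at both 5.2−0.7 = 4.5 V and 10−0.7 = 9.3 V, which is impossible.
Assume only D_B conducts: V_N = 10 − 0.7 = 9.3 V, so I_R = 9.3/2.7 = 3.44 mA.
Check D_A: its anode-to-cathode voltage is 5.2 − 9.3 = -4.1 V < 0.7 V, so it is off. The assumption is consistent.

Only D_B conducts; I_R ≈ 3.4 mA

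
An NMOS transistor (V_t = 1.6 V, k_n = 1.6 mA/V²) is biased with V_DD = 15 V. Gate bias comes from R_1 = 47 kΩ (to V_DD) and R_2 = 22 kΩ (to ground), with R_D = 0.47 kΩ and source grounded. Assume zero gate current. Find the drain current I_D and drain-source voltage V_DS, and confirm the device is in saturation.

V_G = V_DD·R_2/(R_1+R_2) = 15×22/69 = 4.78 V. With the source grounded, V_GS = V_G = 4.78 V.
Assume saturation: I_D = (k_n/2)(V_GS − V_t)² = (1.6/2)×(4.78 − 1.6)² = 0.8×3.18² = 8.1 mA.
V_DS = V_DD − I_D·R_D = 15 − 8.1×0.47 = 11.2 V.
Saturation requires V_DS ≥ V_GS − V_t = 3.18 V; 11.2 ≥ 3.18 ✓.

I_D ≈ 8.1 mA, V_DS ≈ 11 V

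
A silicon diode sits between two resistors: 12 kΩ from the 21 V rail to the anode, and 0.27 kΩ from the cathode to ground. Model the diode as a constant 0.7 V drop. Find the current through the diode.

The two resistors are in series with the diode, so KVL gives 21 = I·12 + 0.7 + I·0.27.
I = (21 − 0.7) / (12 + 0.27) kΩ = 20.3 / 12.3 = 1.65 mA.

I ≈ 1.7 mA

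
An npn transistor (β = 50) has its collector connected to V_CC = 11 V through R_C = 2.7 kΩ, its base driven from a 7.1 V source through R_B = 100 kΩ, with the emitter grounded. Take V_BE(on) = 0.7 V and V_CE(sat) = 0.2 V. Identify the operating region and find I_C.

Assume active. Base-emitter loop: I_B = (V_BB − V_BE)/R_B = (7.1 − 0.7)/100 = 0.064 mA.
I_C = β·I_B = 50×0.064 = 3.2 mA.
V_CE = V_CC − I_C·R_C = 11 − 3.2×2.7 = 2.36 V > V_CE(sat), so the active-region assumption holds.

active; I_C ≈ 3.2 mA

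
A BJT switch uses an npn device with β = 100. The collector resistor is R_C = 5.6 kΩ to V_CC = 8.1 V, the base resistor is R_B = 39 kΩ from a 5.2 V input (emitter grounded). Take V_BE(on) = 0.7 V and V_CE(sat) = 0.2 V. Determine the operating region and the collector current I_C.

Assume active: I_B = (5.2 − 0.7)/39 = 0.115 mA, giving I_C = β·I_B = 11.5 mA.
But then V_CE = 8.1 − 11.5×5.6 = -56.5 V < V_CE(sat) = 0.2 V — impossible in the active region.
So the transistor is saturated. With V_CE = 0.2 V, I_C = (V_CC − 0.2)/R_C = 7.9/5.6 = 1.41 mA.
Check: β·I_B = 11.5 mA > I_C = 1.41 mA, confirming saturation.

saturation; I_C ≈ 1.4 mA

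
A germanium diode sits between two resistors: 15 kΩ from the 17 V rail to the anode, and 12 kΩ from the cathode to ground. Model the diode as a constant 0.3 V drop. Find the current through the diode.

The two resistors are in series with the diode, so KVL gives 17 = I·15 + 0.3 + I·12.
I = (17 − 0.3) / (15 + 12) kΩ = 16.7 / 27 = 0.619 mA.

I ≈ 0.62 mA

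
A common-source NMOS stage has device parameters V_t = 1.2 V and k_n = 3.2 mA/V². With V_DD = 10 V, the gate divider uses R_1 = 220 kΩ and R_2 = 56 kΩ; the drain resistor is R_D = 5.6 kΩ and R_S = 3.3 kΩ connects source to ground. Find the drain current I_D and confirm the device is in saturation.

V_G = V_DD·R_2/(R_1+R_2) = 10×56/276 = 2.03 V.
Assume saturation: I_D = (k_n/2)(V_GS − V_t)² with V_GS = V_G − I_D·R_S = 2.03 − 3.3·I_D.
Substituting gives 17.4·I_D² − 9.75·I_D + 1.1 = 0, with roots I_D = 0.156 or 0.403 mA.
The root I_D = 0.403 mA gives V_GS = 0.698 V ≤ V_t, so take I_D = 0.156 mA.
Then V_GS = 1.51 V and V_DS = V_DD − I_D(R_D+R_S) = 10 − 0.156×8.9 = 8.61 V.
Saturation requires V_DS ≥ V_GS − V_t = 0.313 V; 8.61 ≥ 0.313 ✓.

I_D ≈ 0.16 mA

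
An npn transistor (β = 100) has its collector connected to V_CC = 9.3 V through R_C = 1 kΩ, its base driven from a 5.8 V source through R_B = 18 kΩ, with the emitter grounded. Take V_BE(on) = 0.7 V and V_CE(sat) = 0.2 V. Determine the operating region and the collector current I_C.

Assume active: I_B = (5.8 − 0.7)/18 = 0.283 mA, giving I_C = β·I_B = 28.3 mA.
But then V_CE = 9.3 − 28.3×1 = -19 V < V_CE(sat) = 0.2 V — impossible in the active region.
So the transistor is saturated. With V_CE = 0.2 V, I_C = (V_CC − 0.2)/R_C = 9.1/1 = 9.1 mA.
Check: β·I_B = 28.3 mA > I_C = 9.1 mA, confirming saturation.

saturation; I_C ≈ 9.1 mA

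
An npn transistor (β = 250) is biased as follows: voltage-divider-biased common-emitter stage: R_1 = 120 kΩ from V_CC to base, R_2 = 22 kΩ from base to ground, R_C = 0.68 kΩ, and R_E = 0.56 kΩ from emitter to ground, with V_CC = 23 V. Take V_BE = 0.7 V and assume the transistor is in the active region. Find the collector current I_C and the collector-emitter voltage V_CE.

I_C ≈ 4.5 mA, V_CE ≈ 17 V

Thevenize the base divider: V_Th = V_CC·R_2/(R_1+R_2) = 23×22/142 = 3.56 V, R_Th = R_1‖R_2 = 18.6 kΩ.
Base-emitter loop: V_Th = I_B·R_Th + V_BE + (β+1)I_B·R_E, so I_B = (3.56 − 0.7) / (18.6 + 251×0.56) = 0.018 mA.
I_C = β·I_B = 250×0.018 = 4.5 mA, and I_E = (β+1)I_B = 4.52 mA.
V_CE = V_CC − I_C·R_C − I_E·R_E = 23 − 4.5×0.68 − 4.52×0.56 = 17.4 V.
V_CE = 17.4 V > 0.2 V confirms active-region operation.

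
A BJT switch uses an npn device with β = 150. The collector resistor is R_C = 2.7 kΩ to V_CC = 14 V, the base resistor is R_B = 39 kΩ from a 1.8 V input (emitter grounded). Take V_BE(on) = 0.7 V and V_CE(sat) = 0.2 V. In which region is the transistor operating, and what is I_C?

Assume active. Base-emitter loop: I_B = (V_BB − V_BE)/R_B = (1.8 − 0.7)/39 = 0.0282 mA.
I_C = β·I_B = 150×0.0282 = 4.23 mA.
V_CE = V_CC − I_C·R_C = 14 − 4.23×2.7 = 2.58 V > V_CE(sat), so the active-region assumption holds.

active; I_C ≈ 4.2 mA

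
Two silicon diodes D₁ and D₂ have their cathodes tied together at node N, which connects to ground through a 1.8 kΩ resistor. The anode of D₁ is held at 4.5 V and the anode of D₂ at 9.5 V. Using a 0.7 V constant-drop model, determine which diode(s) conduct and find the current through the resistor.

Only D₂ conducts; I_R ≈ 4.9 mA

Assume both conduct. Then node N would need to be at both 4.5−0.7 = 3.8 V and 9.5−0.7 = 8.8 V, which is impossible.
Assume only D₂ conducts: V_N = 9.5 − 0.7 = 8.8 V, so I_R = 8.8/1.8 = 4.89 mA.
Check D₁: its anode-to-cathode voltage is 4.5 − 8.8 = -4.3 V < 0.7 V, so it is off. The assumption is consistent.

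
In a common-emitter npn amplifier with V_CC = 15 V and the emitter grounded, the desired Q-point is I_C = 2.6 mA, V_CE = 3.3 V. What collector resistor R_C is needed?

R_C ≈ 4.5 kΩ

Collector loop: V_CC = I_C·R_C + V_CE.
R_C = (V_CC − V_CE)/I_C = (15 − 3.3)/2.6 = 4.5 kΩ.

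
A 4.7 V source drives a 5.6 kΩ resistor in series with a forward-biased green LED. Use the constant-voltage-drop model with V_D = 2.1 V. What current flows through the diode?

KVL around the loop: 4.7 = V_D + I·R = 2.1 + I × 5.6 kΩ.
So I = (4.7 − 2.1) / 5.6 kΩ = 2.6 / 5.6 = 0.464 mA.

I ≈ 0.46 mA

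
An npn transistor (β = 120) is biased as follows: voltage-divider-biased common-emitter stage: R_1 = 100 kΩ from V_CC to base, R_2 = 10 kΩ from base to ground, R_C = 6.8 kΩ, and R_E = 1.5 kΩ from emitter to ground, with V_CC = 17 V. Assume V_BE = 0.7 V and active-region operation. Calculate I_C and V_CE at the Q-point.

I_C ≈ 0.53 mA, V_CE ≈ 13 V

Thevenize the base divider: V_Th = V_CC·R_2/(R_1+R_2) = 17×10/110 = 1.55 V, R_Th = R_1‖R_2 = 9.09 kΩ.
Base-emitter loop: V_Th = I_B·R_Th + V_BE + (β+1)I_B·R_E, so I_B = (1.55 − 0.7) / (9.09 + 121×1.5) = 0.00444 mA.
I_C = β·I_B = 120×0.00444 = 0.532 mA, and I_E = (β+1)I_B = 0.537 mA.
V_CE = V_CC − I_C·R_C − I_E·R_E = 17 − 0.532×6.8 − 0.537×1.5 = 12.6 V.
V_CE = 12.6 V > 0.2 V confirms active-region operation.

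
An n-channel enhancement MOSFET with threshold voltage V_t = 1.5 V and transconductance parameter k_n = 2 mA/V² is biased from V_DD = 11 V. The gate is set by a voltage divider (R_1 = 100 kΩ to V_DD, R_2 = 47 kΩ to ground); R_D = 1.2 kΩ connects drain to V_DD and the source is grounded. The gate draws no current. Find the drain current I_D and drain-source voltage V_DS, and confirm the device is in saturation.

V_G = V_DD·R_2/(R_1+R_2) = 11×47/147 = 3.52 V. With the source grounded, V_GS = V_G = 3.52 V.
Assume saturation: I_D = (k_n/2)(V_GS − V_t)² = (2/2)×(3.52 − 1.5)² = 1×2.02² = 4.07 mA.
V_DS = V_DD − I_D·R_D = 11 − 4.07×1.2 = 6.12 V.
Saturation requires V_DS ≥ V_GS − V_t = 2.02 V; 6.12 ≥ 2.02 ✓.

I_D ≈ 4.1 mA, V_DS ≈ 6.1 V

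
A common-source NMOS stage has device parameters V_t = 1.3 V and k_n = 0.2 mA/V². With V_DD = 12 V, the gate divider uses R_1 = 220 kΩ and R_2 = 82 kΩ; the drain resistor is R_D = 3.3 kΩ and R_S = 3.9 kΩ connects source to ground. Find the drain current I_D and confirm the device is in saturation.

I_D ≈ 0.17 mA

V_G = V_DD·R_2/(R_1+R_2) = 12×82/302 = 3.26 V.
Assume saturation: I_D = (k_n/2)(V_GS − V_t)² with V_GS = V_G − I_D·R_S = 3.26 − 3.9·I_D.
Substituting gives 1.52·I_D² − 2.53·I_D + 0.383 = 0, with roots I_D = 0.169 or 1.49 mA.
The root I_D = 1.49 mA gives V_GS = -2.56 V ≤ V_t, so take I_D = 0.169 mA.
Then V_GS = 2.6 V and V_DS = V_DD − I_D(R_D+R_S) = 12 − 0.169×7.2 = 10.8 V.
Saturation requires V_DS ≥ V_GS − V_t = 1.3 V; 10.8 ≥ 1.3 ✓.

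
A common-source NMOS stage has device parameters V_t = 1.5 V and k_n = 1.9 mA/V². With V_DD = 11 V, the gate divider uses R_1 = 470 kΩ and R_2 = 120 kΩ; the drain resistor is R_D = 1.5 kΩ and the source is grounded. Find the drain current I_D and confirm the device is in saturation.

I_D ≈ 0.52 mA

V_G = V_DD·R_2/(R_1+R_2) = 11×120/590 = 2.24 V. With the source grounded, V_GS = V_G = 2.24 V.
Assume saturation: I_D = (k_n/2)(V_GS − V_t)² = (1.9/2)×(2.24 − 1.5)² = 0.95×0.737² = 0.516 mA.
V_DS = V_DD − I_D·R_D = 11 − 0.516×1.5 = 10.2 V.
Saturation requires V_DS ≥ V_GS − V_t = 0.737 V; 10.2 ≥ 0.737 ✓.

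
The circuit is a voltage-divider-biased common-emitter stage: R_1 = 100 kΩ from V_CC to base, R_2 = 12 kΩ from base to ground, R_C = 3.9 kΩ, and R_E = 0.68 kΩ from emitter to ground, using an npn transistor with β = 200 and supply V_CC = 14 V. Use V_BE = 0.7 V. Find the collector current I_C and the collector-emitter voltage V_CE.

Thevenize the base divider: V_Th = V_CC·R_2/(R_1+R_2) = 14×12/112 = 1.5 V, R_Th = R_1‖R_2 = 10.7 kΩ.
Base-emitter loop: V_Th = I_B·R_Th + V_BE + (β+1)I_B·R_E, so I_B = (1.5 − 0.7) / (10.7 + 201×0.68) = 0.00543 mA.
I_C = β·I_B = 200×0.00543 = 1.09 mA, and I_E = (β+1)I_B = 1.09 mA.
V_CE = V_CC − I_C·R_C − I_E·R_E = 14 − 1.09×3.9 − 1.09×0.68 = 9.02 V.
V_CE = 9.02 V > 0.2 V confirms active-region operation.

I_C ≈ 1.1 mA, V_CE ≈ 9 V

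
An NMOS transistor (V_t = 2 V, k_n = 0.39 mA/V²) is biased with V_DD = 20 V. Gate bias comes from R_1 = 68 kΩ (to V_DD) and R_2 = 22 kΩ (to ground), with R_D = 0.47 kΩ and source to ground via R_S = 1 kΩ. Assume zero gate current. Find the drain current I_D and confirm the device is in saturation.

I_D ≈ 0.83 mA

V_G = V_DD·R_2/(R_1+R_2) = 20×22/90 = 4.89 V.
Assume saturation: I_D = (k_n/2)(V_GS − V_t)² with V_GS = V_G − I_D·R_S = 4.89 − 1·I_D.
Substituting gives 0.195·I_D² − 2.13·I_D + 1.63 = 0, with roots I_D = 0.828 or 10.1 mA.
The root I_D = 10.1 mA gives V_GS = -5.19 V ≤ V_t, so take I_D = 0.828 mA.
Then V_GS = 4.06 V and V_DS = V_DD − I_D(R_D+R_S) = 20 − 0.828×1.47 = 18.8 V.
Saturation requires V_DS ≥ V_GS − V_t = 2.06 V; 18.8 ≥ 2.06 ✓.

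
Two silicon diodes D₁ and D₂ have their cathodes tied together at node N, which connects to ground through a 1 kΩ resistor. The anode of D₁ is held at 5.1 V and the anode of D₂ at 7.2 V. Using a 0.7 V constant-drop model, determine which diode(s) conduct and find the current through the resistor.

Only D₂ conducts; I_R ≈ 6.5 mA

Assume both conduct. Then node N would need to be at both 5.1−0.7 = 4.4 V and 7.2−0.7 = 6.5 V, which is impossible.
Assume only D₂ conducts: V_N = 7.2 − 0.7 = 6.5 V, so I_R = 6.5/1 = 6.5 mA.
Check D₁: its anode-to-cathode voltage is 5.1 − 6.5 = -1.4 V < 0.7 V, so it is off. The assumption is consistent.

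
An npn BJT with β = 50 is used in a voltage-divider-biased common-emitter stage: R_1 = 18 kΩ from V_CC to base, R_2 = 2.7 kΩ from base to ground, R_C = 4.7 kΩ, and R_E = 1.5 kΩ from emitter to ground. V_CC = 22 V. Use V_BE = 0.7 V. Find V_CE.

Thevenize the base divider: V_Th = V_CC·R_2/(R_1+R_2) = 22×2.7/20.7 = 2.87 V, R_Th = R_1‖R_2 = 2.35 kΩ.
Base-emitter loop: V_Th = I_B·R_Th + V_BE + (β+1)I_B·R_E, so I_B = (2.87 − 0.7) / (2.35 + 51×1.5) = 0.0275 mA.
I_C = β·I_B = 50×0.0275 = 1.38 mA, and I_E = (β+1)I_B = 1.4 mA.
V_CE = V_CC − I_C·R_C − I_E·R_E = 22 − 1.38×4.7 − 1.4×1.5 = 13.4 V.
V_CE = 13.4 V > 0.2 V confirms active-region operation.

V_CE ≈ 13 V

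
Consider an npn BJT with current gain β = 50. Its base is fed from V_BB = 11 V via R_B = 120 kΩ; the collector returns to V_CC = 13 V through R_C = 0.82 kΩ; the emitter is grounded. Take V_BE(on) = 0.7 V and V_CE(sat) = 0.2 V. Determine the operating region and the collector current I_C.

Assume active. Base-emitter loop: I_B = (V_BB − V_BE)/R_B = (11 − 0.7)/120 = 0.0858 mA.
I_C = β·I_B = 50×0.0858 = 4.29 mA.
V_CE = V_CC − I_C·R_C = 13 − 4.29×0.82 = 9.48 V > V_CE(sat), so the active-region assumption holds.

active; I_C ≈ 4.3 mA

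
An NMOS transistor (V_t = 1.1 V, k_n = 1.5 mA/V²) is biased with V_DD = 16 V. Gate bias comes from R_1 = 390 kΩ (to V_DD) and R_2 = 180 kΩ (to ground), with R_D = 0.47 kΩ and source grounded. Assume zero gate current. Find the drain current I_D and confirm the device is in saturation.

I_D ≈ 12 mA

V_G = V_DD·R_2/(R_1+R_2) = 16×180/570 = 5.05 V. With the source grounded, V_GS = V_G = 5.05 V.
Assume saturation: I_D = (k_n/2)(V_GS − V_t)² = (1.5/2)×(5.05 − 1.1)² = 0.75×3.95² = 11.7 mA.
V_DS = V_DD − I_D·R_D = 16 − 11.7×0.47 = 10.5 V.
Saturation requires V_DS ≥ V_GS − V_t = 3.95 V; 10.5 ≥ 3.95 ✓.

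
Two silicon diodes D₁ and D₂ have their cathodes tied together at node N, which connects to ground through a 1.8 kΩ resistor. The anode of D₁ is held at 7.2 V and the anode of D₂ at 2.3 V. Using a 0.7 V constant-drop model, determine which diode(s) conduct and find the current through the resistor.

Only D₁ conducts; I_R ≈ 3.6 mA

Assume both conduct. Then node N would need to be at both 7.2−0.7 = 6.5 V and 2.3−0.7 = 1.6 V, which is impossible.
Assume only D₁ conducts: V_N = 7.2 − 0.7 = 6.5 V, so I_R = 6.5/1.8 = 3.61 mA.
Check D₂: its anode-to-cathode voltage is 2.3 − 6.5 = -4.2 V < 0.7 V, so it is off. The assumption is consistent.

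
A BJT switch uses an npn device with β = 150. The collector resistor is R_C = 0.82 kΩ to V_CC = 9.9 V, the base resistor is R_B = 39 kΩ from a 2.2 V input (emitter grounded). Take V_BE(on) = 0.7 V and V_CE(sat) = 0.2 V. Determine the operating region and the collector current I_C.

Assume active. Base-emitter loop: I_B = (V_BB − V_BE)/R_B = (2.2 − 0.7)/39 = 0.0385 mA.
I_C = β·I_B = 150×0.0385 = 5.77 mA.
V_CE = V_CC − I_C·R_C = 9.9 − 5.77×0.82 = 5.17 V > V_CE(sat), so the active-region assumption holds.

active; I_C ≈ 5.8 mA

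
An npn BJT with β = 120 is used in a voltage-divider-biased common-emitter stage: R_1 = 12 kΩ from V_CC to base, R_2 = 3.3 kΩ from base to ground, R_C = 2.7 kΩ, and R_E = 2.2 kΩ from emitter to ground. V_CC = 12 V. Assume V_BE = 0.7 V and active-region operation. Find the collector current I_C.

Thevenize the base divider: V_Th = V_CC·R_2/(R_1+R_2) = 12×3.3/15.3 = 2.59 V, R_Th = R_1‖R_2 = 2.59 kΩ.
Base-emitter loop: V_Th = I_B·R_Th + V_BE + (β+1)I_B·R_E, so I_B = (2.59 − 0.7) / (2.59 + 121×2.2) = 0.00702 mA.
I_C = β·I_B = 120×0.00702 = 0.843 mA, and I_E = (β+1)I_B = 0.85 mA.
V_CE = V_CC − I_C·R_C − I_E·R_E = 12 − 0.843×2.7 − 0.85×2.2 = 7.85 V.
V_CE = 7.85 V > 0.2 V confirms active-region operation.

I_C ≈ 0.84 mA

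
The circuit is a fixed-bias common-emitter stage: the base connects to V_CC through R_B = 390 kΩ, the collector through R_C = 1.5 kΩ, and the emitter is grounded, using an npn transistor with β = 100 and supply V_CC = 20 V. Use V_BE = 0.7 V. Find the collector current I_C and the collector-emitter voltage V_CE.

I_C ≈ 4.9 mA, V_CE ≈ 13 V

Base loop: V_CC = I_B·R_B + V_BE, so I_B = (20 − 0.7)/390 kΩ = 0.0495 mA.
In the active region I_C = β·I_B = 100 × 0.0495 = 4.95 mA.
Collector loop: V_CE = V_CC − I_C·R_C = 20 − 4.95×1.5 = 12.6 V.
Since V_CE = 12.6 V > V_CE(sat) ≈ 0.2 V, the transistor is in the active region as assumed.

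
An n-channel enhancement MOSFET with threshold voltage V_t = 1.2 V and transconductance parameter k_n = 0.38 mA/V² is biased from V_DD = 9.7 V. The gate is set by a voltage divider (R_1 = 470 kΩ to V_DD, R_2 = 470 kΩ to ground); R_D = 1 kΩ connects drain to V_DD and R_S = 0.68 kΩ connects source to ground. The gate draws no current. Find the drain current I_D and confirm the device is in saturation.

I_D ≈ 1.4 mA

V_G = V_DD·R_2/(R_1+R_2) = 9.7×470/940 = 4.85 V.
Assume saturation: I_D = (k_n/2)(V_GS − V_t)² with V_GS = V_G − I_D·R_S = 4.85 − 0.68·I_D.
Substituting gives 0.0879·I_D² − 1.94·I_D + 2.53 = 0, with roots I_D = 1.39 or 20.7 mA.
The root I_D = 20.7 mA gives V_GS = -9.24 V ≤ V_t, so take I_D = 1.39 mA.
Then V_GS = 3.9 V and V_DS = V_DD − I_D(R_D+R_S) = 9.7 − 1.39×1.68 = 7.36 V.
Saturation requires V_DS ≥ V_GS − V_t = 2.7 V; 7.36 ≥ 2.7 ✓.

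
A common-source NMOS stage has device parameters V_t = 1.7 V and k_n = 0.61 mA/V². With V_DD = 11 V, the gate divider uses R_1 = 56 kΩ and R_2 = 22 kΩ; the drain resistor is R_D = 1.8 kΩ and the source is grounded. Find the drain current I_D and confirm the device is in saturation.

I_D ≈ 0.6 mA

V_G = V_DD·R_2/(R_1+R_2) = 11×22/78 = 3.1 V. With the source grounded, V_GS = V_G = 3.1 V.
Assume saturation: I_D = (k_n/2)(V_GS − V_t)² = (0.61/2)×(3.1 − 1.7)² = 0.305×1.4² = 0.6 mA.
V_DS = V_DD − I_D·R_D = 11 − 0.6×1.8 = 9.92 V.
Saturation requires V_DS ≥ V_GS − V_t = 1.4 V; 9.92 ≥ 1.4 ✓.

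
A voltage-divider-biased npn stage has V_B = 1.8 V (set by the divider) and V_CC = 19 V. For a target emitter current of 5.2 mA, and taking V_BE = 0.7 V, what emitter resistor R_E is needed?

V_E = V_B − V_BE = 1.8 − 0.7 = 1.1 V.
R_E = V_E / I_E = 1.1 / 5.2 = 0.212 kΩ.

R_E ≈ 0.21 kΩ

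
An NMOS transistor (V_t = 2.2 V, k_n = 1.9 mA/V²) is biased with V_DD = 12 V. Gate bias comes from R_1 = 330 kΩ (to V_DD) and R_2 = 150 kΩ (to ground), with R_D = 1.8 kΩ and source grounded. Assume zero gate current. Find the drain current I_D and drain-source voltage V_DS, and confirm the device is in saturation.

I_D ≈ 2.3 mA, V_DS ≈ 7.9 V

V_G = V_DD·R_2/(R_1+R_2) = 12×150/480 = 3.75 V. With the source grounded, V_GS = V_G = 3.75 V.
Assume saturation: I_D = (k_n/2)(V_GS − V_t)² = (1.9/2)×(3.75 − 2.2)² = 0.95×1.55² = 2.28 mA.
V_DS = V_DD − I_D·R_D = 12 − 2.28×1.8 = 7.89 V.
Saturation requires V_DS ≥ V_GS − V_t = 1.55 V; 7.89 ≥ 1.55 ✓.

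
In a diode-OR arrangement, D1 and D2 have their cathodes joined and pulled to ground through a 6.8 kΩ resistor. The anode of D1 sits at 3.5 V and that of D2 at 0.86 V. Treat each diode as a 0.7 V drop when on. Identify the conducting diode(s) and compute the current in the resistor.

Assume both conduct. Then node N would need to be at both 3.5−0.7 = 2.8 V and 0.86−0.7 = 0.16 V, which is impossible.
Assume only D1 conducts: V_N = 3.5 − 0.7 = 2.8 V, so I_R = 2.8/6.8 = 0.412 mA.
Check D2: its anode-to-cathode voltage is 0.86 − 2.8 = -1.94 V < 0.7 V, so it is off. The assumption is consistent.

Only D1 conducts; I_R ≈ 0.41 mA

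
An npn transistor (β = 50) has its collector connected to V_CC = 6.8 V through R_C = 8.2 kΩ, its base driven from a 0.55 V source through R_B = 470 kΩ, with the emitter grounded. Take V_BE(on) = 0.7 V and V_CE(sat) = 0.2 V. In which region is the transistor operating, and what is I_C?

cutoff; I_C ≈ 0

V_BB = 0.55 V ≤ V_BE(on) = 0.7 V, so the base-emitter junction is not forward biased.
The transistor is in cutoff: I_B = I_C = 0.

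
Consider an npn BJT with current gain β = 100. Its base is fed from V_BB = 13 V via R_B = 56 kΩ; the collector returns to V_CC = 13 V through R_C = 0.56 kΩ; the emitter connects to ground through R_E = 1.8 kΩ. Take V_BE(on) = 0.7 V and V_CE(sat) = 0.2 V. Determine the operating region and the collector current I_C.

Assume active. Base-emitter loop: I_B = (V_BB − V_BE)/(R_B + (β+1)R_E) = (13 − 0.7)/(56 + 101×1.8) = 0.0517 mA.
I_C = β·I_B = 100×0.0517 = 5.17 mA.
V_CE = V_CC − I_C·R_C − I_E·R_E = 13 − 5.17×0.56 − 5.22×1.8 = 0.7 V > V_CE(sat), so the active-region assumption holds.

active; I_C ≈ 5.2 mA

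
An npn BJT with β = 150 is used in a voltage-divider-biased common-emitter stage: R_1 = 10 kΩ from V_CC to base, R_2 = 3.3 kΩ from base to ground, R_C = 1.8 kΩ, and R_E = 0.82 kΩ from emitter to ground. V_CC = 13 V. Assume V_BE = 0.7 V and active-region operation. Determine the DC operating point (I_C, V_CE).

I_C ≈ 3 mA, V_CE ≈ 5.1 V

Thevenize the base divider: V_Th = V_CC·R_2/(R_1+R_2) = 13×3.3/13.3 = 3.23 V, R_Th = R_1‖R_2 = 2.48 kΩ.
Base-emitter loop: V_Th = I_B·R_Th + V_BE + (β+1)I_B·R_E, so I_B = (3.23 − 0.7) / (2.48 + 151×0.82) = 0.02 mA.
I_C = β·I_B = 150×0.02 = 3 mA, and I_E = (β+1)I_B = 3.02 mA.
V_CE = V_CC − I_C·R_C − I_E·R_E = 13 − 3×1.8 − 3.02×0.82 = 5.13 V.
V_CE = 5.13 V > 0.2 V confirms active-region operation.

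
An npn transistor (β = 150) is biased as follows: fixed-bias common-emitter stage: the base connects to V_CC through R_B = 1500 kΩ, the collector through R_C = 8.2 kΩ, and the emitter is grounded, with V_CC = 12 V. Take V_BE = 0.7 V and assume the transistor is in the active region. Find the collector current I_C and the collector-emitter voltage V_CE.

Base loop: V_CC = I_B·R_B + V_BE, so I_B = (12 − 0.7)/1500 kΩ = 0.00753 mA.
In the active region I_C = β·I_B = 150 × 0.00753 = 1.13 mA.
Collector loop: V_CE = V_CC − I_C·R_C = 12 − 1.13×8.2 = 2.73 V.
Since V_CE = 2.73 V > V_CE(sat) ≈ 0.2 V, the transistor is in the active region as assumed.

I_C ≈ 1.1 mA, V_CE ≈ 2.7 V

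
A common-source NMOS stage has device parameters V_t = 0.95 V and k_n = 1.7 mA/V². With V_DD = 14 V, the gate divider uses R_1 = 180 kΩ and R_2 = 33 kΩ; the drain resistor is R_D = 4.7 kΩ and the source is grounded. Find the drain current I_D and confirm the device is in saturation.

V_G = V_DD·R_2/(R_1+R_2) = 14×33/213 = 2.17 V. With the source grounded, V_GS = V_G = 2.17 V.
Assume saturation: I_D = (k_n/2)(V_GS − V_t)² = (1.7/2)×(2.17 − 0.95)² = 0.85×1.22² = 1.26 mA.
V_DS = V_DD − I_D·R_D = 14 − 1.26×4.7 = 8.06 V.
Saturation requires V_DS ≥ V_GS − V_t = 1.22 V; 8.06 ≥ 1.22 ✓.

I_D ≈ 1.3 mA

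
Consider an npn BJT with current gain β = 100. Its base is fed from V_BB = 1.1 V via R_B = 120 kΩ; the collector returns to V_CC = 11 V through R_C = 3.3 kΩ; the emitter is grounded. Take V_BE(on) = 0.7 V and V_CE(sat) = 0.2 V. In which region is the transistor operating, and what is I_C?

Assume active. Base-emitter loop: I_B = (V_BB − V_BE)/R_B = (1.1 − 0.7)/120 = 0.00333 mA.
I_C = β·I_B = 100×0.00333 = 0.333 mA.
V_CE = V_CC − I_C·R_C = 11 − 0.333×3.3 = 9.9 V > V_CE(sat), so the active-region assumption holds.

active; I_C ≈ 0.33 mA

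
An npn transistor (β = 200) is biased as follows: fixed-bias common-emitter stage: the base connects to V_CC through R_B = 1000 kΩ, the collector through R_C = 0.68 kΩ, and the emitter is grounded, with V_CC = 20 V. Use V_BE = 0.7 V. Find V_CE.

Base loop: V_CC = I_B·R_B + V_BE, so I_B = (20 − 0.7)/1000 kΩ = 0.0193 mA.
In the active region I_C = β·I_B = 200 × 0.0193 = 3.86 mA.
Collector loop: V_CE = V_CC − I_C·R_C = 20 − 3.86×0.68 = 17.4 V.
Since V_CE = 17.4 V > V_CE(sat) ≈ 0.2 V, the transistor is in the active region as assumed.

V_CE ≈ 17 V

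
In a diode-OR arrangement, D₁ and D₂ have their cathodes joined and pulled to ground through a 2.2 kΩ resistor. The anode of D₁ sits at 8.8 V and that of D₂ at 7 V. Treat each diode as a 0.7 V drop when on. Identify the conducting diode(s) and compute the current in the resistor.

Only D₁ conducts; I_R ≈ 3.7 mA

Assume both conduct. Then node N would need to be at both 8.8−0.7 = 8.1 V and 7−0.7 = 6.3 V, which is impossible.
Assume only D₁ conducts: V_N = 8.8 − 0.7 = 8.1 V, so I_R = 8.1/2.2 = 3.68 mA.
Check D₂: its anode-to-cathode voltage is 7 − 8.1 = -1.1 V < 0.7 V, so it is off. The assumption is consistent.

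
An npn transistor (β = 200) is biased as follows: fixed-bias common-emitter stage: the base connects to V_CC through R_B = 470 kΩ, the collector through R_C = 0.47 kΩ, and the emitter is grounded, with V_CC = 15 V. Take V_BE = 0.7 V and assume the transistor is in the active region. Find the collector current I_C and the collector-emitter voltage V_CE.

Base loop: V_CC = I_B·R_B + V_BE, so I_B = (15 − 0.7)/470 kΩ = 0.0304 mA.
In the active region I_C = β·I_B = 200 × 0.0304 = 6.09 mA.
Collector loop: V_CE = V_CC − I_C·R_C = 15 − 6.09×0.47 = 12.1 V.
Since V_CE = 12.1 V > V_CE(sat) ≈ 0.2 V, the transistor is in the active region as assumed.

I_C ≈ 6.1 mA, V_CE ≈ 12 V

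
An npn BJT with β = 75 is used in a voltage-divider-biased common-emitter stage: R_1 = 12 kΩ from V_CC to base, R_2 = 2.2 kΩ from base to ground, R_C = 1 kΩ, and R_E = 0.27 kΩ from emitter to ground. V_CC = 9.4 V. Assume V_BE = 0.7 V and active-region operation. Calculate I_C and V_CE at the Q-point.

I_C ≈ 2.5 mA, V_CE ≈ 6.2 V

Thevenize the base divider: V_Th = V_CC·R_2/(R_1+R_2) = 9.4×2.2/14.2 = 1.46 V, R_Th = R_1‖R_2 = 1.86 kΩ.
Base-emitter loop: V_Th = I_B·R_Th + V_BE + (β+1)I_B·R_E, so I_B = (1.46 − 0.7) / (1.86 + 76×0.27) = 0.0338 mA.
I_C = β·I_B = 75×0.0338 = 2.53 mA, and I_E = (β+1)I_B = 2.57 mA.
V_CE = V_CC − I_C·R_C − I_E·R_E = 9.4 − 2.53×1 − 2.57×0.27 = 6.17 V.
V_CE = 6.17 V > 0.2 V confirms active-region operation.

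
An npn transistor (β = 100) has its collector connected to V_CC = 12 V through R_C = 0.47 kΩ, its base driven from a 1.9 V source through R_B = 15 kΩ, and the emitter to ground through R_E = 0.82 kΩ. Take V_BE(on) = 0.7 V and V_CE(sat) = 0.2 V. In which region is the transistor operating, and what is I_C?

Assume active. Base-emitter loop: I_B = (V_BB − V_BE)/(R_B + (β+1)R_E) = (1.9 − 0.7)/(15 + 101×0.82) = 0.0123 mA.
I_C = β·I_B = 100×0.0123 = 1.23 mA.
V_CE = V_CC − I_C·R_C − I_E·R_E = 12 − 1.23×0.47 − 1.24×0.82 = 10.4 V > V_CE(sat), so the active-region assumption holds.

active; I_C ≈ 1.2 mA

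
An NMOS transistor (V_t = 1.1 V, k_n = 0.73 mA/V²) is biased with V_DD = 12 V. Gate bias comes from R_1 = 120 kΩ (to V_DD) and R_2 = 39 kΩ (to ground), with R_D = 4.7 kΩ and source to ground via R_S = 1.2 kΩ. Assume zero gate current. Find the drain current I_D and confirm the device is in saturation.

V_G = V_DD·R_2/(R_1+R_2) = 12×39/159 = 2.94 V.
Assume saturation: I_D = (k_n/2)(V_GS − V_t)² with V_GS = V_G − I_D·R_S = 2.94 − 1.2·I_D.
Substituting gives 0.526·I_D² − 2.61·I_D + 1.24 = 0, with roots I_D = 0.531 or 4.44 mA.
The root I_D = 4.44 mA gives V_GS = -2.39 V ≤ V_t, so take I_D = 0.531 mA.
Then V_GS = 2.31 V and V_DS = V_DD − I_D(R_D+R_S) = 12 − 0.531×5.9 = 8.87 V.
Saturation requires V_DS ≥ V_GS − V_t = 1.21 V; 8.87 ≥ 1.21 ✓.

I_D ≈ 0.53 mA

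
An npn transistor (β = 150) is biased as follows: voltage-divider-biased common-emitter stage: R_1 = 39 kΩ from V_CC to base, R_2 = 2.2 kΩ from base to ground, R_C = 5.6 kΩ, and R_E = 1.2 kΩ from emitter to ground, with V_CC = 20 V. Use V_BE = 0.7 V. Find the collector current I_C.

I_C ≈ 0.3 mA

Thevenize the base divider: V_Th = V_CC·R_2/(R_1+R_2) = 20×2.2/41.2 = 1.07 V, R_Th = R_1‖R_2 = 2.08 kΩ.
Base-emitter loop: V_Th = I_B·R_Th + V_BE + (β+1)I_B·R_E, so I_B = (1.07 − 0.7) / (2.08 + 151×1.2) = 0.00201 mA.
I_C = β·I_B = 150×0.00201 = 0.301 mA, and I_E = (β+1)I_B = 0.303 mA.
V_CE = V_CC − I_C·R_C − I_E·R_E = 20 − 0.301×5.6 − 0.303×1.2 = 17.9 V.
V_CE = 17.9 V > 0.2 V confirms active-region operation.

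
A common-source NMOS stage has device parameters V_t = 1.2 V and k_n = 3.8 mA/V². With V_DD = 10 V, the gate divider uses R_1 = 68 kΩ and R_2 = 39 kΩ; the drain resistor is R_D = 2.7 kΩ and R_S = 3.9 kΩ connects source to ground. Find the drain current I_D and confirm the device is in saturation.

I_D ≈ 0.5 mA

V_G = V_DD·R_2/(R_1+R_2) = 10×39/107 = 3.64 V.
Assume saturation: I_D = (k_n/2)(V_GS − V_t)² with V_GS = V_G − I_D·R_S = 3.64 − 3.9·I_D.
Substituting gives 28.9·I_D² − 37.2·I_D + 11.4 = 0, with roots I_D = 0.496 or 0.792 mA.
The root I_D = 0.792 mA gives V_GS = 0.554 V ≤ V_t, so take I_D = 0.496 mA.
Then V_GS = 1.71 V and V_DS = V_DD − I_D(R_D+R_S) = 10 − 0.496×6.6 = 6.73 V.
Saturation requires V_DS ≥ V_GS − V_t = 0.511 V; 6.73 ≥ 0.511 ✓.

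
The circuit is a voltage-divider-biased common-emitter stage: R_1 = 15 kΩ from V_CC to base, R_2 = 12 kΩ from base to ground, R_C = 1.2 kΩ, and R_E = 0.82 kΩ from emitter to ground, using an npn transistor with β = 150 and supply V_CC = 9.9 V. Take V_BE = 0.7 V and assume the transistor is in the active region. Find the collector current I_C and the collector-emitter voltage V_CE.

I_C ≈ 4.3 mA, V_CE ≈ 1.3 V

Thevenize the base divider: V_Th = V_CC·R_2/(R_1+R_2) = 9.9×12/27 = 4.4 V, R_Th = R_1‖R_2 = 6.67 kΩ.
Base-emitter loop: V_Th = I_B·R_Th + V_BE + (β+1)I_B·R_E, so I_B = (4.4 − 0.7) / (6.67 + 151×0.82) = 0.0284 mA.
I_C = β·I_B = 150×0.0284 = 4.25 mA, and I_E = (β+1)I_B = 4.28 mA.
V_CE = V_CC − I_C·R_C − I_E·R_E = 9.9 − 4.25×1.2 − 4.28×0.82 = 1.29 V.
V_CE = 1.29 V > 0.2 V confirms active-region operation.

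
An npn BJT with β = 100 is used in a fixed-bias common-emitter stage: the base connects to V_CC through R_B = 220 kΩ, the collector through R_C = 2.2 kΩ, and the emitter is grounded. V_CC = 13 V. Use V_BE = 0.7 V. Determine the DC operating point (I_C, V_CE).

I_C ≈ 5.6 mA, V_CE ≈ 0.7 V

Base loop: V_CC = I_B·R_B + V_BE, so I_B = (13 − 0.7)/220 kΩ = 0.0559 mA.
In the active region I_C = β·I_B = 100 × 0.0559 = 5.59 mA.
Collector loop: V_CE = V_CC − I_C·R_C = 13 − 5.59×2.2 = 0.7 V.
Since V_CE = 0.7 V > V_CE(sat) ≈ 0.2 V, the transistor is in the active region as assumed.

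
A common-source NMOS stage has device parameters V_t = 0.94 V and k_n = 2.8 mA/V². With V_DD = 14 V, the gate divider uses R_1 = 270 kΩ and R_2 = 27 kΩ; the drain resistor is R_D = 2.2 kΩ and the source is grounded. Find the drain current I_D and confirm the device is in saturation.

I_D ≈ 0.15 mA

V_G = V_DD·R_2/(R_1+R_2) = 14×27/297 = 1.27 V. With the source grounded, V_GS = V_G = 1.27 V.
Assume saturation: I_D = (k_n/2)(V_GS − V_t)² = (2.8/2)×(1.27 − 0.94)² = 1.4×0.333² = 0.155 mA.
V_DS = V_DD − I_D·R_D = 14 − 0.155×2.2 = 13.7 V.
Saturation requires V_DS ≥ V_GS − V_t = 0.333 V; 13.7 ≥ 0.333 ✓.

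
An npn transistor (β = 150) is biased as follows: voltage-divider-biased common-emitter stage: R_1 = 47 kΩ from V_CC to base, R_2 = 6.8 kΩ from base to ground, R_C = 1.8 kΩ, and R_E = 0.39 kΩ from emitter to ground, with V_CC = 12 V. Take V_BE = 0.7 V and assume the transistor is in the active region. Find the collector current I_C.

I_C ≈ 1.9 mA

Thevenize the base divider: V_Th = V_CC·R_2/(R_1+R_2) = 12×6.8/53.8 = 1.52 V, R_Th = R_1‖R_2 = 5.94 kΩ.
Base-emitter loop: V_Th = I_B·R_Th + V_BE + (β+1)I_B·R_E, so I_B = (1.52 − 0.7) / (5.94 + 151×0.39) = 0.0126 mA.
I_C = β·I_B = 150×0.0126 = 1.89 mA, and I_E = (β+1)I_B = 1.9 mA.
V_CE = V_CC − I_C·R_C − I_E·R_E = 12 − 1.89×1.8 − 1.9×0.39 = 7.86 V.
V_CE = 7.86 V > 0.2 V confirms active-region operation.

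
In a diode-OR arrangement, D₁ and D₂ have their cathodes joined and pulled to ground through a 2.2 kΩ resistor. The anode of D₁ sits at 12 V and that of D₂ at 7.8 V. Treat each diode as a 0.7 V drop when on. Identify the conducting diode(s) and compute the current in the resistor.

Assume both conduct. Then node N would need to be at both 12−0.7 = 11.3 V and 7.8−0.7 = 7.1 V, which is impossible.
Assume only D₁ conducts: V_N = 12 − 0.7 = 11.3 V, so I_R = 11.3/2.2 = 5.14 mA.
Check D₂: its anode-to-cathode voltage is 7.8 − 11.3 = -3.5 V < 0.7 V, so it is off. The assumption is consistent.

Only D₁ conducts; I_R ≈ 5.1 mA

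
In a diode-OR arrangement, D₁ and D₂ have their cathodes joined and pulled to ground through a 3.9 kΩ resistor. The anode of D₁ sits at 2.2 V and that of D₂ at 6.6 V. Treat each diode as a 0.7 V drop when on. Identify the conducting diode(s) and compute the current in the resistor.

Assume both conduct. Then node N would need to be at both 2.2−0.7 = 1.5 V and 6.6−0.7 = 5.9 V, which is impossible.
Assume only D₂ conducts: V_N = 6.6 − 0.7 = 5.9 V, so I_R = 5.9/3.9 = 1.51 mA.
Check D₁: its anode-to-cathode voltage is 2.2 − 5.9 = -3.7 V < 0.7 V, so it is off. The assumption is consistent.

Only D₂ conducts; I_R ≈ 1.5 mA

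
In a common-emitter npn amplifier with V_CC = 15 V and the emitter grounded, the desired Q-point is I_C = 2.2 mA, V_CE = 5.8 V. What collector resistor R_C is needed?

R_C ≈ 4.2 kΩ

Collector loop: V_CC = I_C·R_C + V_CE.
R_C = (V_CC − V_CE)/I_C = (15 − 5.8)/2.2 = 4.18 kΩ.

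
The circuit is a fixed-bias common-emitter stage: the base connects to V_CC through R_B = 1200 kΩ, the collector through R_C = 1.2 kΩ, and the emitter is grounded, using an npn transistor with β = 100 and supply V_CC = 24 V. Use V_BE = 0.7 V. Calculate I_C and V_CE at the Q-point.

I_C ≈ 1.9 mA, V_CE ≈ 22 V

Base loop: V_CC = I_B·R_B + V_BE, so I_B = (24 − 0.7)/1200 kΩ = 0.0194 mA.
In the active region I_C = β·I_B = 100 × 0.0194 = 1.94 mA.
Collector loop: V_CE = V_CC − I_C·R_C = 24 − 1.94×1.2 = 21.7 V.
Since V_CE = 21.7 V > V_CE(sat) ≈ 0.2 V, the transistor is in the active region as assumed.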